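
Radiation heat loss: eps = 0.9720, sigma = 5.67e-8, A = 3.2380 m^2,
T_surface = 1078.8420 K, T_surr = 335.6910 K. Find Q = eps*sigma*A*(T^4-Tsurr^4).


T^4 = 1.3547e+12
Tsurr^4 = 1.2699e+10
Q = 0.9720 * 5.67e-8 * 3.2380 * 1.3420e+12 = 239478.8970 W

239478.8970 W


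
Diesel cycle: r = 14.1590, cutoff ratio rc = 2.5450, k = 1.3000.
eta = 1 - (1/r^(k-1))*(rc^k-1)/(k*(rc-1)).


r^(k-1) = 2.2147
rc^k = 3.3682
eta = 0.4676 = 46.7608%

46.7608%


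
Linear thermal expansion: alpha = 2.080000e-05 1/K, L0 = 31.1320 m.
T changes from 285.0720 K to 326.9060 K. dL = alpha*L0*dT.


dT = 41.8340 K
dL = 2.080000e-05 * 31.1320 * 41.8340 = 0.027089 m
L_final = 31.159089 m

dL = 0.027089 m


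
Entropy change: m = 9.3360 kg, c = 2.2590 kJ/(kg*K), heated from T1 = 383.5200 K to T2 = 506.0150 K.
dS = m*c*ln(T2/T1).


T2/T1 = 1.3194
ln(T2/T1) = 0.2772
dS = 9.3360 * 2.2590 * 0.2772 = 5.8456 kJ/K

5.8456 kJ/K


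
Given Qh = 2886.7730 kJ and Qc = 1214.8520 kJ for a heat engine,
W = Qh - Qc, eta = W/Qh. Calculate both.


W = 2886.7730 - 1214.8520 = 1671.9210 kJ
eta = 1671.9210 / 2886.7730 = 0.5792 = 57.9166%

W = 1671.9210 kJ, eta = 57.9166%


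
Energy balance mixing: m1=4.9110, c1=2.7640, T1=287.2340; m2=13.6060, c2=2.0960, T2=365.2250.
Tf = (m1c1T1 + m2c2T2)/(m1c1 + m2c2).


num = 14314.4663
den = 42.0922
Tf = 340.0742 K

340.0742 K


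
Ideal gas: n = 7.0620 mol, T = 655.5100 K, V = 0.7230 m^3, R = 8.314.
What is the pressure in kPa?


P = nRT/V = 7.0620 * 8.314 * 655.5100 / 0.7230
= 38487.2654 / 0.7230 = 53232.7322 Pa = 53.2327 kPa

53.2327 kPa


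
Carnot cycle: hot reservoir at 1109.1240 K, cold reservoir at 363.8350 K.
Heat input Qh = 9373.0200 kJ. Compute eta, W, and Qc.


eta = 1 - 363.8350/1109.1240 = 0.6720
W = 0.6720 * 9373.0200 = 6298.3117 kJ
Qc = 9373.0200 - 6298.3117 = 3074.7083 kJ

eta = 67.1962%, W = 6298.3117 kJ, Qc = 3074.7083 kJ


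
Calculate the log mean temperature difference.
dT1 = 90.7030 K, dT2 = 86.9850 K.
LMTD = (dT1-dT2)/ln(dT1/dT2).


dT1/dT2 = 1.0427
ln(dT1/dT2) = 0.0419
LMTD = 3.7180 / 0.0419 = 88.8310 K

88.8310 K


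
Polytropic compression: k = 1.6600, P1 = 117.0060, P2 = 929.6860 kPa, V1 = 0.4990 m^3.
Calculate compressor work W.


(k-1)/k = 0.3976
(P2/P1)^exp = 2.2797
W = 2.5152 * 117.0060 * 0.4990 * (2.2797 - 1) = 187.9270 kJ

187.9270 kJ


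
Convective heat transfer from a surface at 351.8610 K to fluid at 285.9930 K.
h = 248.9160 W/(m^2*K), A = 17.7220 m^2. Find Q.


dT = 65.8680 K
Q = 248.9160 * 17.7220 * 65.8680 = 290562.8070 W

290562.8070 W


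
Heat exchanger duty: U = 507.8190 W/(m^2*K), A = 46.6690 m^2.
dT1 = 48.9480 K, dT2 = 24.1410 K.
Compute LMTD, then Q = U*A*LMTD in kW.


LMTD = 35.0953 K
Q = 507.8190 * 46.6690 * 35.0953 = 831737.6257 W = 831.7376 kW

831.7376 kW


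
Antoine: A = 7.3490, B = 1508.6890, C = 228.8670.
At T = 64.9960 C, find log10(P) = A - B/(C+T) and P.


C+T = 293.8630
B/(C+T) = 5.1340
log10(P) = 7.3490 - 5.1340 = 2.2150
P = 10^2.2150 = 164.0637 mmHg

164.0637 mmHg


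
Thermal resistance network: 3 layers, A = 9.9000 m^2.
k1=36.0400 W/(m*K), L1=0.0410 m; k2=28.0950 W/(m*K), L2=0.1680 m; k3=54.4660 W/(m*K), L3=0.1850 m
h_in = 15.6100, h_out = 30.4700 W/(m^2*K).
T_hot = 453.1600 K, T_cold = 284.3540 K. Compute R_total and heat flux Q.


R_conv_in = 1/(15.6100*9.9000) = 0.0065
R_1 = 0.0410/(36.0400*9.9000) = 0.0001
R_2 = 0.1680/(28.0950*9.9000) = 0.0006
R_3 = 0.1850/(54.4660*9.9000) = 0.0003
R_conv_out = 1/(30.4700*9.9000) = 0.0033
R_total = 0.0108 K/W
Q = 168.8060 / 0.0108 = 15561.1096 W

R_total = 0.0108 K/W, Q = 15561.1096 W


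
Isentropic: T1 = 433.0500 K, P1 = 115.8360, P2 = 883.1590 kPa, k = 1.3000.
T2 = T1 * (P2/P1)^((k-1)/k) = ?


(k-1)/k = 0.2308
(P2/P1)^exp = 1.5980
T2 = 433.0500 * 1.5980 = 692.0247 K

692.0247 K


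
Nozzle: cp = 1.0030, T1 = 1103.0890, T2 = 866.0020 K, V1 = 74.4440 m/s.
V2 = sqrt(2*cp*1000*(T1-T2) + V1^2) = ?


dT = 237.0870 K
2*cp*1000*dT = 475596.5220
V1^2 = 5541.9091
V2 = sqrt(481138.4311) = 693.6414 m/s

693.6414 m/s


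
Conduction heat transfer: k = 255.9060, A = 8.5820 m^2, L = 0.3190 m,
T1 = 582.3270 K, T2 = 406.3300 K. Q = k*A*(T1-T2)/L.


dT = 175.9970 K
Q = 255.9060 * 8.5820 * 175.9970 / 0.3190 = 1211667.7832 W

1211667.7832 W


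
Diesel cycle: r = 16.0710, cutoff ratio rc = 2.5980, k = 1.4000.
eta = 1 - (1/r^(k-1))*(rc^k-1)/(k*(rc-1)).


r^(k-1) = 3.0368
rc^k = 3.8062
eta = 0.5870 = 58.6952%

58.6952%


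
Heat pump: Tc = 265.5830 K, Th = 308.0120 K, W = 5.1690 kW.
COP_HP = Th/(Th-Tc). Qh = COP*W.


COP = 308.0120 / 42.4290 = 7.2595
Qh = 7.2595 * 5.1690 = 37.5242 kW

COP = 7.2595, Qh = 37.5242 kW


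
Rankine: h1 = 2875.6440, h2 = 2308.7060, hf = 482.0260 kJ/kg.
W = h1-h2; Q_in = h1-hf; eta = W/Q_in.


W = 566.9380 kJ/kg
Q_in = 2393.6180 kJ/kg
eta = 0.2369 = 23.6854%

eta = 23.6854%


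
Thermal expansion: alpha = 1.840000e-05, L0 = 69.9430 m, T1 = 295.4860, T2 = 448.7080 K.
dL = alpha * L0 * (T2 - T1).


dT = 153.2220 K
dL = 1.840000e-05 * 69.9430 * 153.2220 = 0.197189 m
L_final = 70.140189 m

dL = 0.197189 m


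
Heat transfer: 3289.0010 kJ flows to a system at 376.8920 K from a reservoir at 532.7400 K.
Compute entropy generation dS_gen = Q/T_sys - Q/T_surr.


dS_sys = 3289.0010/376.8920 = 8.7266 kJ/K
dS_surr = -3289.0010/532.7400 = -6.1737 kJ/K
dS_gen = 8.7266 - 6.1737 = 2.5529 kJ/K (irreversible)

dS_gen = 2.5529 kJ/K, irreversible


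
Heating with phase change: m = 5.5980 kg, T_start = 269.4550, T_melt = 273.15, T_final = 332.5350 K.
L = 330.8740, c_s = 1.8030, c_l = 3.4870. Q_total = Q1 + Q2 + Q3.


Q1 (sensible, solid) = 5.5980 * 1.8030 * 3.6950 = 37.2944 kJ
Q2 (latent) = 5.5980 * 330.8740 = 1852.2327 kJ
Q3 (sensible, liquid) = 5.5980 * 3.4870 * 59.3850 = 1159.2086 kJ
Q_total = 3048.7356 kJ

3048.7356 kJ


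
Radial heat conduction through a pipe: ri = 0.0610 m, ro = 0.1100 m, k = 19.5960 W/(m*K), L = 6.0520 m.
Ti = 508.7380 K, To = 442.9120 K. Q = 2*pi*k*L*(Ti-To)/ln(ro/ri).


dT = 65.8260 K
ln(ro/ri) = 0.5896
Q = 2*pi*19.5960*6.0520*65.8260 / 0.5896 = 83191.9722 W

83191.9722 W


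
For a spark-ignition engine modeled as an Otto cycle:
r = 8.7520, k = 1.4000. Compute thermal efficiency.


r^(k-1) = 2.3815
eta = 1 - 1/2.3815 = 0.5801 = 58.0089%

58.0089%


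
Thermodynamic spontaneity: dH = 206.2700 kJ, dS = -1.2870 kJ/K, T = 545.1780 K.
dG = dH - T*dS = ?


T*dS = 545.1780 * -1.2870 = -701.6441 kJ
dG = 206.2700 + 701.6441 = 907.9141 kJ (non-spontaneous)

dG = 907.9141 kJ, non-spontaneous


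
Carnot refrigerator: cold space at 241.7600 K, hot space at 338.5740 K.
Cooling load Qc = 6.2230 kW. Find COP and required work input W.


COP = 241.7600 / 96.8140 = 2.4972
W = 6.2230 / 2.4972 = 2.4920 kW

COP = 2.4972, W = 2.4920 kW


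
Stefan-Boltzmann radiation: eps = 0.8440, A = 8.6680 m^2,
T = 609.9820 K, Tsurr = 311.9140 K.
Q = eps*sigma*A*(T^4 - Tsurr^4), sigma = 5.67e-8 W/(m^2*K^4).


T^4 = 1.3844e+11
Tsurr^4 = 9.4654e+09
Q = 0.8440 * 5.67e-8 * 8.6680 * 1.2898e+11 = 53500.2147 W

53500.2147 W


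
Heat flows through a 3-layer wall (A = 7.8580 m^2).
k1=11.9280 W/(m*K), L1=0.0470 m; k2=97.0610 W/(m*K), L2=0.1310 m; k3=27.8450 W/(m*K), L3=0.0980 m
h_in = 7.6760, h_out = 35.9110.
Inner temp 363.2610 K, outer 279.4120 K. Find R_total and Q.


R_conv_in = 1/(7.6760*7.8580) = 0.0166
R_1 = 0.0470/(11.9280*7.8580) = 0.0005
R_2 = 0.1310/(97.0610*7.8580) = 0.0002
R_3 = 0.0980/(27.8450*7.8580) = 0.0004
R_conv_out = 1/(35.9110*7.8580) = 0.0035
R_total = 0.0212 K/W
Q = 83.8490 / 0.0212 = 3947.0227 W

R_total = 0.0212 K/W, Q = 3947.0227 W


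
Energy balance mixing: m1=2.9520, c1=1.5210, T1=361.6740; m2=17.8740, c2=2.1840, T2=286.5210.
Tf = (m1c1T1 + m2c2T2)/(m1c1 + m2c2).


num = 12808.7809
den = 43.5268
Tf = 294.2734 K

294.2734 K


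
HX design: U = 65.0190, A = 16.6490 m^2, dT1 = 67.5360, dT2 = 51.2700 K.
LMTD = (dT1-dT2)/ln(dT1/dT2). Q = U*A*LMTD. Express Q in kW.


LMTD = 59.0300 K
Q = 65.0190 * 16.6490 * 59.0300 = 63900.0071 W = 63.9000 kW

63.9000 kW


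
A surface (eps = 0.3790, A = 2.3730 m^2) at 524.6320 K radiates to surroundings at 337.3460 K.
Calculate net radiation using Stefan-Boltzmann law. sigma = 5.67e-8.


T^4 = 7.5756e+10
Tsurr^4 = 1.2951e+10
Q = 0.3790 * 5.67e-8 * 2.3730 * 6.2805e+10 = 3202.7050 W

3202.7050 W


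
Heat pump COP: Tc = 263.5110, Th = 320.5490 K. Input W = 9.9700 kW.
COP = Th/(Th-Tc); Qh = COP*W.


COP = 320.5490 / 57.0380 = 5.6199
Qh = 5.6199 * 9.9700 = 56.0306 kW

COP = 5.6199, Qh = 56.0306 kW


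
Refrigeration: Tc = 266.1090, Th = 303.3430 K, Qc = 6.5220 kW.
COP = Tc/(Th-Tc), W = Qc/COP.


COP = 266.1090 / 37.2340 = 7.1469
W = 6.5220 / 7.1469 = 0.9126 kW

COP = 7.1469, W = 0.9126 kW


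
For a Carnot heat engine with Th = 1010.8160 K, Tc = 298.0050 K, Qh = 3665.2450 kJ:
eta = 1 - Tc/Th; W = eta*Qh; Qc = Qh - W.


eta = 1 - 298.0050/1010.8160 = 0.7052
W = 0.7052 * 3665.2450 = 2584.6712 kJ
Qc = 3665.2450 - 2584.6712 = 1080.5738 kJ

eta = 70.5184%, W = 2584.6712 kJ, Qc = 1080.5738 kJ


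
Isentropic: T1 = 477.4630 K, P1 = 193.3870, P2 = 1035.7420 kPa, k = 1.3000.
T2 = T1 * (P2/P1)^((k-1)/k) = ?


(k-1)/k = 0.2308
(P2/P1)^exp = 1.4730
T2 = 477.4630 * 1.4730 = 703.2827 K

703.2827 K


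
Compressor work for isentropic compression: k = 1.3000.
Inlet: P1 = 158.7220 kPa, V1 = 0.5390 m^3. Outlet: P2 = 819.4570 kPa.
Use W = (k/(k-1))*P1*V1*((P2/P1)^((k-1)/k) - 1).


(k-1)/k = 0.2308
(P2/P1)^exp = 1.4605
W = 4.3333 * 158.7220 * 0.5390 * (1.4605 - 1) = 170.7314 kJ

170.7314 kJ


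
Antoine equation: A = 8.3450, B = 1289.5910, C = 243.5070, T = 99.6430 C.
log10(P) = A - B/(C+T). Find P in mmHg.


C+T = 343.1500
B/(C+T) = 3.7581
log10(P) = 8.3450 - 3.7581 = 4.5869
P = 10^4.5869 = 38628.0654 mmHg

38628.0654 mmHg


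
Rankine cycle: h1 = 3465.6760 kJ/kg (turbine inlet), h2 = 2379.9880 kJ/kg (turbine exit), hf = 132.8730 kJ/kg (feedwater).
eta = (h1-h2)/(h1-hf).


W = 1085.6880 kJ/kg
Q_in = 3332.8030 kJ/kg
eta = 0.3258 = 32.5758%

eta = 32.5758%


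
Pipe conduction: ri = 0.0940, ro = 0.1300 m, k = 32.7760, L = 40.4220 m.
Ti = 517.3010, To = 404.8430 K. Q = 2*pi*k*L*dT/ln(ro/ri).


dT = 112.4580 K
ln(ro/ri) = 0.3242
Q = 2*pi*32.7760*40.4220*112.4580 / 0.3242 = 2887206.3639 W

2887206.3639 W


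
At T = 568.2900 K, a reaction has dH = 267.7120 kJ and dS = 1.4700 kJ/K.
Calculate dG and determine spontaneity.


T*dS = 568.2900 * 1.4700 = 835.3863 kJ
dG = 267.7120 - 835.3863 = -567.6743 kJ (spontaneous)

dG = -567.6743 kJ, spontaneous


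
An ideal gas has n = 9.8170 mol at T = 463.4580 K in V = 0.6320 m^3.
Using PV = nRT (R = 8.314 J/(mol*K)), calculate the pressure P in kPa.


P = nRT/V = 9.8170 * 8.314 * 463.4580 / 0.6320
= 37826.7644 / 0.6320 = 59852.4753 Pa = 59.8525 kPa

59.8525 kPa


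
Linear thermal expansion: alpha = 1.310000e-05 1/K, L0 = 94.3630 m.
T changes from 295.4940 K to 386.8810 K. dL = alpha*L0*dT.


dT = 91.3870 K
dL = 1.310000e-05 * 94.3630 * 91.3870 = 0.112969 m
L_final = 94.475969 m

dL = 0.112969 m


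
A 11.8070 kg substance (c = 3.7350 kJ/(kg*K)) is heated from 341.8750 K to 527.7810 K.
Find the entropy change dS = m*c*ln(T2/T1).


T2/T1 = 1.5438
ln(T2/T1) = 0.4342
dS = 11.8070 * 3.7350 * 0.4342 = 19.1494 kJ/K

19.1494 kJ/K


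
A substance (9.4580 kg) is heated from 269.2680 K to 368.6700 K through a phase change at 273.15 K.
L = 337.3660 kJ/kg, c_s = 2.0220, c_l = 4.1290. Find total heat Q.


Q1 (sensible, solid) = 9.4580 * 2.0220 * 3.8820 = 74.2397 kJ
Q2 (latent) = 9.4580 * 337.3660 = 3190.8076 kJ
Q3 (sensible, liquid) = 9.4580 * 4.1290 * 95.5200 = 3730.2549 kJ
Q_total = 6995.3022 kJ

6995.3022 kJ


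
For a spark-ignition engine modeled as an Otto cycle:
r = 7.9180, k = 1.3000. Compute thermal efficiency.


r^(k-1) = 1.8603
eta = 1 - 1/1.8603 = 0.4625 = 46.2454%

46.2454%


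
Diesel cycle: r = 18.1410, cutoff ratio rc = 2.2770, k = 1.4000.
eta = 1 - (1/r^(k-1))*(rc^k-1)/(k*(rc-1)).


r^(k-1) = 3.1876
rc^k = 3.1645
eta = 0.6202 = 62.0179%

62.0179%


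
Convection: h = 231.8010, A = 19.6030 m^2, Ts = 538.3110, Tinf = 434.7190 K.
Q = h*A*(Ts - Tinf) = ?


dT = 103.5920 K
Q = 231.8010 * 19.6030 * 103.5920 = 470721.5304 W

470721.5304 W


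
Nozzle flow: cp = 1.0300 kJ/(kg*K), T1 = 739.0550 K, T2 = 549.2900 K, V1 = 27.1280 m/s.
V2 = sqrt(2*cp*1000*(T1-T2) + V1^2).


dT = 189.7650 K
2*cp*1000*dT = 390915.9000
V1^2 = 735.9284
V2 = sqrt(391651.8284) = 625.8209 m/s

625.8209 m/s


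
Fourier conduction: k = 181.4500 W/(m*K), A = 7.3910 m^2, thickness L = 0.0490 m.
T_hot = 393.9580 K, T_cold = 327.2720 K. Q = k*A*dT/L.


dT = 66.6860 K
Q = 181.4500 * 7.3910 * 66.6860 / 0.0490 = 1825150.8410 W

1825150.8410 W


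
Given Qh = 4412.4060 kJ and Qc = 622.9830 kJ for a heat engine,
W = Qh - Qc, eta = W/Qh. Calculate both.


W = 4412.4060 - 622.9830 = 3789.4230 kJ
eta = 3789.4230 / 4412.4060 = 0.8588 = 85.8811%

W = 3789.4230 kJ, eta = 85.8811%


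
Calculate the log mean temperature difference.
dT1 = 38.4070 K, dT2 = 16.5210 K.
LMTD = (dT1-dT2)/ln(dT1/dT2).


dT1/dT2 = 2.3247
ln(dT1/dT2) = 0.8436
LMTD = 21.8860 / 0.8436 = 25.9433 K

25.9433 K


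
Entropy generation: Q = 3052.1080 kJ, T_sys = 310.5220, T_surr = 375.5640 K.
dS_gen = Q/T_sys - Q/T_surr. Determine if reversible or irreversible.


dS_sys = 3052.1080/310.5220 = 9.8290 kJ/K
dS_surr = -3052.1080/375.5640 = -8.1267 kJ/K
dS_gen = 9.8290 - 8.1267 = 1.7022 kJ/K (irreversible)

dS_gen = 1.7022 kJ/K, irreversible


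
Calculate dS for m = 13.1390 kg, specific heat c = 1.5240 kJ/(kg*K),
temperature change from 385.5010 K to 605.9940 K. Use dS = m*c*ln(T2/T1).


T2/T1 = 1.5720
ln(T2/T1) = 0.4523
dS = 13.1390 * 1.5240 * 0.4523 = 9.0573 kJ/K

9.0573 kJ/K


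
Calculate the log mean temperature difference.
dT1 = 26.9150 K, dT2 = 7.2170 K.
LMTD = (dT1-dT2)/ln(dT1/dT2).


dT1/dT2 = 3.7294
ln(dT1/dT2) = 1.3162
LMTD = 19.6980 / 1.3162 = 14.9653 K

14.9653 K


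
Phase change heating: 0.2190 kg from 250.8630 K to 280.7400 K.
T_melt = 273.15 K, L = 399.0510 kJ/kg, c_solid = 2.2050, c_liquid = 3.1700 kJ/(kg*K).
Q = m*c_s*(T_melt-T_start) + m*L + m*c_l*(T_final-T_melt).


Q1 (sensible, solid) = 0.2190 * 2.2050 * 22.2870 = 10.7623 kJ
Q2 (latent) = 0.2190 * 399.0510 = 87.3922 kJ
Q3 (sensible, liquid) = 0.2190 * 3.1700 * 7.5900 = 5.2692 kJ
Q_total = 103.4237 kJ

103.4237 kJ


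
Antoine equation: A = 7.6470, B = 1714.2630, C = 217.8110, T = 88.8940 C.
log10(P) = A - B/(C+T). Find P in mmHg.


C+T = 306.7050
B/(C+T) = 5.5893
log10(P) = 7.6470 - 5.5893 = 2.0577
P = 10^2.0577 = 114.2117 mmHg

114.2117 mmHg


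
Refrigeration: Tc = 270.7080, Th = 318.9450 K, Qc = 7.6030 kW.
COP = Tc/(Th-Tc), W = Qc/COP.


COP = 270.7080 / 48.2370 = 5.6120
W = 7.6030 / 5.6120 = 1.3548 kW

COP = 5.6120, W = 1.3548 kW


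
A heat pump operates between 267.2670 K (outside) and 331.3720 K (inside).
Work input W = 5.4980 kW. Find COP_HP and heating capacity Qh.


COP = 331.3720 / 64.1050 = 5.1692
Qh = 5.1692 * 5.4980 = 28.4203 kW

COP = 5.1692, Qh = 28.4203 kW


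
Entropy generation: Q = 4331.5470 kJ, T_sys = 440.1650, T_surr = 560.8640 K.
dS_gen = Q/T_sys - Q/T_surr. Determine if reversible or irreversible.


dS_sys = 4331.5470/440.1650 = 9.8407 kJ/K
dS_surr = -4331.5470/560.8640 = -7.7230 kJ/K
dS_gen = 9.8407 - 7.7230 = 2.1177 kJ/K (irreversible)

dS_gen = 2.1177 kJ/K, irreversible


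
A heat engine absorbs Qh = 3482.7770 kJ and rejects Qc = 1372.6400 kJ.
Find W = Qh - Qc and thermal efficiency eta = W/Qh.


W = 3482.7770 - 1372.6400 = 2110.1370 kJ
eta = 2110.1370 / 3482.7770 = 0.6059 = 60.5878%

W = 2110.1370 kJ, eta = 60.5878%


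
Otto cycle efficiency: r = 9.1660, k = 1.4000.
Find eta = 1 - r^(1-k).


r^(k-1) = 2.4259
eta = 1 - 1/2.4259 = 0.5878 = 58.7781%

58.7781%


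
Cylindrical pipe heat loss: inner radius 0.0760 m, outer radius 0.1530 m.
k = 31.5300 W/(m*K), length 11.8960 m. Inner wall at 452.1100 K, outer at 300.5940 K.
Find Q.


dT = 151.5160 K
ln(ro/ri) = 0.6997
Q = 2*pi*31.5300*11.8960*151.5160 / 0.6997 = 510327.0323 W

510327.0323 W


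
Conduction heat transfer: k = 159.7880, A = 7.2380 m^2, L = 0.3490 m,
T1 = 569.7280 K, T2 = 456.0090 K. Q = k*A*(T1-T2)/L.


dT = 113.7190 K
Q = 159.7880 * 7.2380 * 113.7190 / 0.3490 = 376851.5837 W

376851.5837 W


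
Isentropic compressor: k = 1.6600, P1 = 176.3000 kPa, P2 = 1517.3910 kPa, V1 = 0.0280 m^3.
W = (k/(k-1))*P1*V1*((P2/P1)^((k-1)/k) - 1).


(k-1)/k = 0.3976
(P2/P1)^exp = 2.3533
W = 2.5152 * 176.3000 * 0.0280 * (2.3533 - 1) = 16.8028 kJ

16.8028 kJ


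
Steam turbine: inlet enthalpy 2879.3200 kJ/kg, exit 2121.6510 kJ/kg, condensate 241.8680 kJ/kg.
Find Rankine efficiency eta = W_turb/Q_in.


W = 757.6690 kJ/kg
Q_in = 2637.4520 kJ/kg
eta = 0.2873 = 28.7273%

eta = 28.7273%


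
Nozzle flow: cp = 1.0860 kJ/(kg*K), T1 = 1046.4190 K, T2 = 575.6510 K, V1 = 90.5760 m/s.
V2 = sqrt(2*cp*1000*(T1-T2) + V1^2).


dT = 470.7680 K
2*cp*1000*dT = 1022508.0960
V1^2 = 8204.0118
V2 = sqrt(1030712.1078) = 1015.2399 m/s

1015.2399 m/s


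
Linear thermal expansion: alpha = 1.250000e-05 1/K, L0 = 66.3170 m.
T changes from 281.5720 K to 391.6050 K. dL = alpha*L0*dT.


dT = 110.0330 K
dL = 1.250000e-05 * 66.3170 * 110.0330 = 0.091213 m
L_final = 66.408213 m

dL = 0.091213 m


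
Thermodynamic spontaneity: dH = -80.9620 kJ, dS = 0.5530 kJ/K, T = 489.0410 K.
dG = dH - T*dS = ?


T*dS = 489.0410 * 0.5530 = 270.4397 kJ
dG = -80.9620 - 270.4397 = -351.4017 kJ (spontaneous)

dG = -351.4017 kJ, spontaneous


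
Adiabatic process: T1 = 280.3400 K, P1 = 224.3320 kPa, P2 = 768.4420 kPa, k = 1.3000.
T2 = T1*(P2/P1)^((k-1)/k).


(k-1)/k = 0.2308
(P2/P1)^exp = 1.3286
T2 = 280.3400 * 1.3286 = 372.4620 K

372.4620 K


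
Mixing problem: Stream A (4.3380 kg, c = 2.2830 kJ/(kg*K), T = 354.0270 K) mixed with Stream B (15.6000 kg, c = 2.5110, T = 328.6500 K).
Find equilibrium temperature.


num = 16379.9073
den = 49.0753
Tf = 333.7712 K

333.7712 K


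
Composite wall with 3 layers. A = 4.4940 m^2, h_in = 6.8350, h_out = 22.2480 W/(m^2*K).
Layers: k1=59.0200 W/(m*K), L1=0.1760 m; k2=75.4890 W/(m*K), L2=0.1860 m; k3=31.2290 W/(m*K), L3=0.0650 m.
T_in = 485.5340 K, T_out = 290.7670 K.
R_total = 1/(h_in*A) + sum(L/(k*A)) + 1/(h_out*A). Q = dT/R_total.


R_conv_in = 1/(6.8350*4.4940) = 0.0326
R_1 = 0.1760/(59.0200*4.4940) = 0.0007
R_2 = 0.1860/(75.4890*4.4940) = 0.0005
R_3 = 0.0650/(31.2290*4.4940) = 0.0005
R_conv_out = 1/(22.2480*4.4940) = 0.0100
R_total = 0.0442 K/W
Q = 194.7670 / 0.0442 = 4403.2520 W

R_total = 0.0442 K/W, Q = 4403.2520 W


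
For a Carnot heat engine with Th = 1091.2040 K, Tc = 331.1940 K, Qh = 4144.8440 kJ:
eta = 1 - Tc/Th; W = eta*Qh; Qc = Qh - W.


eta = 1 - 331.1940/1091.2040 = 0.6965
W = 0.6965 * 4144.8440 = 2886.8322 kJ
Qc = 4144.8440 - 2886.8322 = 1258.0118 kJ

eta = 69.6488%, W = 2886.8322 kJ, Qc = 1258.0118 kJ


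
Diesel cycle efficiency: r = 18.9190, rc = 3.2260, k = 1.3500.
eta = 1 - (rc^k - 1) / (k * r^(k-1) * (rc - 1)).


r^(k-1) = 2.7984
rc^k = 4.8607
eta = 0.5409 = 54.0918%

54.0918%


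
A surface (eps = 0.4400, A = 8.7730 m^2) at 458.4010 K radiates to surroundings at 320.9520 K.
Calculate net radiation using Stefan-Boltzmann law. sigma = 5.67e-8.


T^4 = 4.4155e+10
Tsurr^4 = 1.0611e+10
Q = 0.4400 * 5.67e-8 * 8.7730 * 3.3544e+10 = 7341.7656 W

7341.7656 W


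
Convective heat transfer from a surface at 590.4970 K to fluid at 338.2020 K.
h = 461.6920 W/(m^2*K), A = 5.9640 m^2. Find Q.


dT = 252.2950 K
Q = 461.6920 * 5.9640 * 252.2950 = 694702.1258 W

694702.1258 W


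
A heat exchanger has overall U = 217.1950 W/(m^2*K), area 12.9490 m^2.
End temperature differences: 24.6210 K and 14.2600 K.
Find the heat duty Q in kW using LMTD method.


LMTD = 18.9713 K
Q = 217.1950 * 12.9490 * 18.9713 = 53355.9295 W = 53.3559 kW

53.3559 kW


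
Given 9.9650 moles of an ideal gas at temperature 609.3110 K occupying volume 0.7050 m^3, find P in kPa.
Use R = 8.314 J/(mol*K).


P = nRT/V = 9.9650 * 8.314 * 609.3110 / 0.7050
= 50480.8131 / 0.7050 = 71603.9903 Pa = 71.6040 kPa

71.6040 kPa


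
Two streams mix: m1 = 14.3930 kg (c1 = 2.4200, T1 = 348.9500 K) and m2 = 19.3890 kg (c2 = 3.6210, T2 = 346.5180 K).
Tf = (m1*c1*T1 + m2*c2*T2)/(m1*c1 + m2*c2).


num = 36482.4848
den = 105.0386
Tf = 347.3245 K

347.3245 K


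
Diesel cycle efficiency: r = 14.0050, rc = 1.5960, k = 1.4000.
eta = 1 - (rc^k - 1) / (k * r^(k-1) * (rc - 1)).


r^(k-1) = 2.8742
rc^k = 1.9242
eta = 0.6146 = 61.4637%

61.4637%


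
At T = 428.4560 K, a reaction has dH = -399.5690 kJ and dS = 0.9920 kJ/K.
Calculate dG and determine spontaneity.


T*dS = 428.4560 * 0.9920 = 425.0284 kJ
dG = -399.5690 - 425.0284 = -824.5974 kJ (spontaneous)

dG = -824.5974 kJ, spontaneous


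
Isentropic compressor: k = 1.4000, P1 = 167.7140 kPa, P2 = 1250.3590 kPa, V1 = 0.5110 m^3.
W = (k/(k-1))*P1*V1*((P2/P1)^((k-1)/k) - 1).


(k-1)/k = 0.2857
(P2/P1)^exp = 1.7753
W = 3.5000 * 167.7140 * 0.5110 * (1.7753 - 1) = 232.5613 kJ

232.5613 kJ


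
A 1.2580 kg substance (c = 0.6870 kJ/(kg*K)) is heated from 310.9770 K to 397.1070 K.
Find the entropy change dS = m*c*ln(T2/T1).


T2/T1 = 1.2770
ln(T2/T1) = 0.2445
dS = 1.2580 * 0.6870 * 0.2445 = 0.2113 kJ/K

0.2113 kJ/K


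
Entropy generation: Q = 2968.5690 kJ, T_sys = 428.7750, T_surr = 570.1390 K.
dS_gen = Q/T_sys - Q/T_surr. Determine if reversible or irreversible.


dS_sys = 2968.5690/428.7750 = 6.9234 kJ/K
dS_surr = -2968.5690/570.1390 = -5.2067 kJ/K
dS_gen = 6.9234 - 5.2067 = 1.7166 kJ/K (irreversible)

dS_gen = 1.7166 kJ/K, irreversible


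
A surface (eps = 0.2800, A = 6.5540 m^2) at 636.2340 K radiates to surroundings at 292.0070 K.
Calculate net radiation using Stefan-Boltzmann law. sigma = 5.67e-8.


T^4 = 1.6386e+11
Tsurr^4 = 7.2706e+09
Q = 0.2800 * 5.67e-8 * 6.5540 * 1.5659e+11 = 16293.1122 W

16293.1122 W


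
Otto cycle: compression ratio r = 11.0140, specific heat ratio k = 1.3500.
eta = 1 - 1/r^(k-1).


r^(k-1) = 2.3157
eta = 1 - 1/2.3157 = 0.5682 = 56.8164%

56.8164%


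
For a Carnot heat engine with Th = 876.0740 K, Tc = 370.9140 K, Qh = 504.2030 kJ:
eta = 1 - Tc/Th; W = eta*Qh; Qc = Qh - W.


eta = 1 - 370.9140/876.0740 = 0.5766
W = 0.5766 * 504.2030 = 290.7325 kJ
Qc = 504.2030 - 290.7325 = 213.4705 kJ

eta = 57.6618%, W = 290.7325 kJ, Qc = 213.4705 kJ


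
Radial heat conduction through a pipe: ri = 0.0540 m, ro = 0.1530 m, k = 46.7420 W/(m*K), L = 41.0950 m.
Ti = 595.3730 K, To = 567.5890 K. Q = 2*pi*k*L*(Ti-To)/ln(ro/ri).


dT = 27.7840 K
ln(ro/ri) = 1.0415
Q = 2*pi*46.7420*41.0950*27.7840 / 1.0415 = 321981.4667 W

321981.4667 W


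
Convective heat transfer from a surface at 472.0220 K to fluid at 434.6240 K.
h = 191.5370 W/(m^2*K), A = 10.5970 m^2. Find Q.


dT = 37.3980 K
Q = 191.5370 * 10.5970 * 37.3980 = 75907.3784 W

75907.3784 W


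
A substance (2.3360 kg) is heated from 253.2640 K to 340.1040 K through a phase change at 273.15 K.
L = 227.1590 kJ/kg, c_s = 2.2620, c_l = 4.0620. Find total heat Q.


Q1 (sensible, solid) = 2.3360 * 2.2620 * 19.8860 = 105.0783 kJ
Q2 (latent) = 2.3360 * 227.1590 = 530.6434 kJ
Q3 (sensible, liquid) = 2.3360 * 4.0620 * 66.9540 = 635.3153 kJ
Q_total = 1271.0369 kJ

1271.0369 kJ


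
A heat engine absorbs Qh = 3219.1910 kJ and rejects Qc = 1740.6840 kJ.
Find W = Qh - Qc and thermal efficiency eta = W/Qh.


W = 3219.1910 - 1740.6840 = 1478.5070 kJ
eta = 1478.5070 / 3219.1910 = 0.4593 = 45.9279%

W = 1478.5070 kJ, eta = 45.9279%


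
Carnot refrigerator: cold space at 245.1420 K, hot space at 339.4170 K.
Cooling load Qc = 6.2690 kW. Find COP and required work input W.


COP = 245.1420 / 94.2750 = 2.6003
W = 6.2690 / 2.6003 = 2.4109 kW

COP = 2.6003, W = 2.4109 kW


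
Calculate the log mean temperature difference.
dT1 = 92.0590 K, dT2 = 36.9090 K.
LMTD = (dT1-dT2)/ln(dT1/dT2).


dT1/dT2 = 2.4942
ln(dT1/dT2) = 0.9140
LMTD = 55.1500 / 0.9140 = 60.3409 K

60.3409 K


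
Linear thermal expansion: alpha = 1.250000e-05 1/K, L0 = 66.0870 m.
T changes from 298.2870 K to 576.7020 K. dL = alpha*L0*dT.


dT = 278.4150 K
dL = 1.250000e-05 * 66.0870 * 278.4150 = 0.229995 m
L_final = 66.316995 m

dL = 0.229995 m


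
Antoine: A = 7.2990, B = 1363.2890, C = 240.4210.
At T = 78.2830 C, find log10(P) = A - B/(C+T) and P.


C+T = 318.7040
B/(C+T) = 4.2776
log10(P) = 7.2990 - 4.2776 = 3.0214
P = 10^3.0214 = 1050.5037 mmHg

1050.5037 mmHg


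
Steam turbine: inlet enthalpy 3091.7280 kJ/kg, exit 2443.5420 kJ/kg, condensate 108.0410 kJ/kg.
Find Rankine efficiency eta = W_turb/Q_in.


W = 648.1860 kJ/kg
Q_in = 2983.6870 kJ/kg
eta = 0.2172 = 21.7243%

eta = 21.7243%


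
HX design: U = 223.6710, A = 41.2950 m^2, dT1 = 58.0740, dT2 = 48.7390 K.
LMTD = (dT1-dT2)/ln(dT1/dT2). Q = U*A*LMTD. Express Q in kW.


LMTD = 53.2702 K
Q = 223.6710 * 41.2950 * 53.2702 = 492030.3300 W = 492.0303 kW

492.0303 kW


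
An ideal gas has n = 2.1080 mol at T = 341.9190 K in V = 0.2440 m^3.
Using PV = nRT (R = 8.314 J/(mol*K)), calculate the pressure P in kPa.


P = nRT/V = 2.1080 * 8.314 * 341.9190 / 0.2440
= 5992.4423 / 0.2440 = 24559.1898 Pa = 24.5592 kPa

24.5592 kPa


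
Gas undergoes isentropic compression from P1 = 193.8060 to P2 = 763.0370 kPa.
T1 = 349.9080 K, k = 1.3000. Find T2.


(k-1)/k = 0.2308
(P2/P1)^exp = 1.3720
T2 = 349.9080 * 1.3720 = 480.0680 K

480.0680 K


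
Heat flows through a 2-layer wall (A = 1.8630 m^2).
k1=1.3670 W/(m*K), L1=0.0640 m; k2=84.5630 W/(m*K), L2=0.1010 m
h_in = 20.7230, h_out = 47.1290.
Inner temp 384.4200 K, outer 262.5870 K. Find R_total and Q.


R_conv_in = 1/(20.7230*1.8630) = 0.0259
R_1 = 0.0640/(1.3670*1.8630) = 0.0251
R_2 = 0.1010/(84.5630*1.8630) = 0.0006
R_conv_out = 1/(47.1290*1.8630) = 0.0114
R_total = 0.0631 K/W
Q = 121.8330 / 0.0631 = 1931.9289 W

R_total = 0.0631 K/W, Q = 1931.9289 W


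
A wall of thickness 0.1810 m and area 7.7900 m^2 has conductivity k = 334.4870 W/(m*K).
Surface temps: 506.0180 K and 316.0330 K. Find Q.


dT = 189.9850 K
Q = 334.4870 * 7.7900 * 189.9850 / 0.1810 = 2735000.6845 W

2735000.6845 W


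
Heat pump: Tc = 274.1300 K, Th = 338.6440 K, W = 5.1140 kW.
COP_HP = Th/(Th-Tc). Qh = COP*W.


COP = 338.6440 / 64.5140 = 5.2492
Qh = 5.2492 * 5.1140 = 26.8442 kW

COP = 5.2492, Qh = 26.8442 kW


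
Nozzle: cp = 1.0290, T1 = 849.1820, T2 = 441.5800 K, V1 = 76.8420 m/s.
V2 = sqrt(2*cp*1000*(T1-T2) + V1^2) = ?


dT = 407.6020 K
2*cp*1000*dT = 838844.9160
V1^2 = 5904.6930
V2 = sqrt(844749.6090) = 919.1026 m/s

919.1026 m/s


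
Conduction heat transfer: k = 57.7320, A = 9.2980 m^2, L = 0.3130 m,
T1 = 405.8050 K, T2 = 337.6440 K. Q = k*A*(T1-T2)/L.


dT = 68.1610 K
Q = 57.7320 * 9.2980 * 68.1610 / 0.3130 = 116895.4913 W

116895.4913 W


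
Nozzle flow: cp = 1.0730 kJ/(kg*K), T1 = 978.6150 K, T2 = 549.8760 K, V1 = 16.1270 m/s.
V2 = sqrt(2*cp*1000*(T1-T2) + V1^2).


dT = 428.7390 K
2*cp*1000*dT = 920073.8940
V1^2 = 260.0801
V2 = sqrt(920333.9741) = 959.3404 m/s

959.3404 m/s


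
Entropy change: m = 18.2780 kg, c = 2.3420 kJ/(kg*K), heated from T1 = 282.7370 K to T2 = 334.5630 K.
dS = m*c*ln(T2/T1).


T2/T1 = 1.1833
ln(T2/T1) = 0.1683
dS = 18.2780 * 2.3420 * 0.1683 = 7.2048 kJ/K

7.2048 kJ/K


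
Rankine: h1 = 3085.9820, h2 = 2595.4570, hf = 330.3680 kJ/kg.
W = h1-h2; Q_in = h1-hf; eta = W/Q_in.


W = 490.5250 kJ/kg
Q_in = 2755.6140 kJ/kg
eta = 0.1780 = 17.8009%

eta = 17.8009%


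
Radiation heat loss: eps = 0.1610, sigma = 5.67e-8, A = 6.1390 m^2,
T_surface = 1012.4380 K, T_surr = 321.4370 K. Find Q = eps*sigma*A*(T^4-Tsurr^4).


T^4 = 1.0507e+12
Tsurr^4 = 1.0675e+10
Q = 0.1610 * 5.67e-8 * 6.1390 * 1.0400e+12 = 58283.4368 W

58283.4368 W


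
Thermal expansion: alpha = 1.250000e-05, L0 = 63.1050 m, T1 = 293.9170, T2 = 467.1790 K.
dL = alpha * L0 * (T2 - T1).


dT = 173.2620 K
dL = 1.250000e-05 * 63.1050 * 173.2620 = 0.136671 m
L_final = 63.241671 m

dL = 0.136671 m


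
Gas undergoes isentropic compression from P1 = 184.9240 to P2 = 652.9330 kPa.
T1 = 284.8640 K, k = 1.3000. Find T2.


(k-1)/k = 0.2308
(P2/P1)^exp = 1.3379
T2 = 284.8640 * 1.3379 = 381.1275 K

381.1275 K


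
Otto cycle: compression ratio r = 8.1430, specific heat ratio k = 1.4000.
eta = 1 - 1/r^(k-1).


r^(k-1) = 2.3137
eta = 1 - 1/2.3137 = 0.5678 = 56.7799%

56.7799%


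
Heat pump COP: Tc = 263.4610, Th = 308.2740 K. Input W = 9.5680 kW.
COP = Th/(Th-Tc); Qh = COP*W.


COP = 308.2740 / 44.8130 = 6.8791
Qh = 6.8791 * 9.5680 = 65.8194 kW

COP = 6.8791, Qh = 65.8194 kW


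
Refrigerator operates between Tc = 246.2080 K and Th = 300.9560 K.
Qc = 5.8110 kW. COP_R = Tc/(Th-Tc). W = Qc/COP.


COP = 246.2080 / 54.7480 = 4.4971
W = 5.8110 / 4.4971 = 1.2922 kW

COP = 4.4971, W = 1.2922 kW


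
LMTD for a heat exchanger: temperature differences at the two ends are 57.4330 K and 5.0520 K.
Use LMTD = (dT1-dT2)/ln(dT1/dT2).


dT1/dT2 = 11.3684
ln(dT1/dT2) = 2.4308
LMTD = 52.3810 / 2.4308 = 21.5486 K

21.5486 K


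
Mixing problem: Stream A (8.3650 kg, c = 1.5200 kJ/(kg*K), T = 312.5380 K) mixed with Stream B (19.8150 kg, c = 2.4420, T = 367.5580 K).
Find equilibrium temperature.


num = 21759.3392
den = 61.1030
Tf = 356.1090 K

356.1090 K


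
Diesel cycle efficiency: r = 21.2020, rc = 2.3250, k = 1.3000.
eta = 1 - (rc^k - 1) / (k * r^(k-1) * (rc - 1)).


r^(k-1) = 2.4998
rc^k = 2.9947
eta = 0.5368 = 53.6766%

53.6766%


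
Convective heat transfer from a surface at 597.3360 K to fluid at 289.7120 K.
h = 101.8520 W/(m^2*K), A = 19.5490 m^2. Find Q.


dT = 307.6240 K
Q = 101.8520 * 19.5490 * 307.6240 = 612511.6070 W

612511.6070 W


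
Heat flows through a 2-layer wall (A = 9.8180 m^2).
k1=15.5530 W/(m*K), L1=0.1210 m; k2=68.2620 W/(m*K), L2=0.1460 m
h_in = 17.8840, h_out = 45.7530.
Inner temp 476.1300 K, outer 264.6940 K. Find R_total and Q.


R_conv_in = 1/(17.8840*9.8180) = 0.0057
R_1 = 0.1210/(15.5530*9.8180) = 0.0008
R_2 = 0.1460/(68.2620*9.8180) = 0.0002
R_conv_out = 1/(45.7530*9.8180) = 0.0022
R_total = 0.0089 K/W
Q = 211.4360 / 0.0089 = 23672.6371 W

R_total = 0.0089 K/W, Q = 23672.6371 W


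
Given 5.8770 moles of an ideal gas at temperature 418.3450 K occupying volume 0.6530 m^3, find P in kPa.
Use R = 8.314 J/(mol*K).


P = nRT/V = 5.8770 * 8.314 * 418.3450 / 0.6530
= 20440.9132 / 0.6530 = 31303.0830 Pa = 31.3031 kPa

31.3031 kPa


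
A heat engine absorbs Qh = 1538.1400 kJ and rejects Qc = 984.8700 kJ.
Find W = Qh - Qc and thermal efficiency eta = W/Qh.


W = 1538.1400 - 984.8700 = 553.2700 kJ
eta = 553.2700 / 1538.1400 = 0.3597 = 35.9701%

W = 553.2700 kJ, eta = 35.9701%


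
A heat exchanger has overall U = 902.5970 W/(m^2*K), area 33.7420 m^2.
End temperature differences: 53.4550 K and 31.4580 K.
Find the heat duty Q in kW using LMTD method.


LMTD = 41.4891 K
Q = 902.5970 * 33.7420 * 41.4891 = 1263569.7057 W = 1263.5697 kW

1263.5697 kW


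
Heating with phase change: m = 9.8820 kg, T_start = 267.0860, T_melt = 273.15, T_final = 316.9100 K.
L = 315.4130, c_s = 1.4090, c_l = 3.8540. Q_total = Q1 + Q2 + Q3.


Q1 (sensible, solid) = 9.8820 * 1.4090 * 6.0640 = 84.4335 kJ
Q2 (latent) = 9.8820 * 315.4130 = 3116.9113 kJ
Q3 (sensible, liquid) = 9.8820 * 3.8540 * 43.7600 = 1666.6096 kJ
Q_total = 4867.9544 kJ

4867.9544 kJ


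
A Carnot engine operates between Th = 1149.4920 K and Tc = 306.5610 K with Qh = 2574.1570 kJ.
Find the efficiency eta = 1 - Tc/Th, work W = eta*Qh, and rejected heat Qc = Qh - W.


eta = 1 - 306.5610/1149.4920 = 0.7333
W = 0.7333 * 2574.1570 = 1887.6484 kJ
Qc = 2574.1570 - 1887.6484 = 686.5086 kJ

eta = 73.3307%, W = 1887.6484 kJ, Qc = 686.5086 kJ


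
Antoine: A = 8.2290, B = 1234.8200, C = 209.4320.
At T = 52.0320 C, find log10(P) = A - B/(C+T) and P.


C+T = 261.4640
B/(C+T) = 4.7227
log10(P) = 8.2290 - 4.7227 = 3.5063
P = 10^3.5063 = 3208.3728 mmHg

3208.3728 mmHg


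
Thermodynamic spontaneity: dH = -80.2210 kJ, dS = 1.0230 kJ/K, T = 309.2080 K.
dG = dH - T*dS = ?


T*dS = 309.2080 * 1.0230 = 316.3198 kJ
dG = -80.2210 - 316.3198 = -396.5408 kJ (spontaneous)

dG = -396.5408 kJ, spontaneous


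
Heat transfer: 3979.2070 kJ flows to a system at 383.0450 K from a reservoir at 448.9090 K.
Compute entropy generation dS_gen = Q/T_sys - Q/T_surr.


dS_sys = 3979.2070/383.0450 = 10.3884 kJ/K
dS_surr = -3979.2070/448.9090 = -8.8642 kJ/K
dS_gen = 10.3884 - 8.8642 = 1.5242 kJ/K (irreversible)

dS_gen = 1.5242 kJ/K, irreversible


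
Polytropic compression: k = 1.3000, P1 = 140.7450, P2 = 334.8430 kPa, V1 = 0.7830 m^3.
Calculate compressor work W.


(k-1)/k = 0.2308
(P2/P1)^exp = 1.2214
W = 4.3333 * 140.7450 * 0.7830 * (1.2214 - 1) = 105.7365 kJ

105.7365 kJ


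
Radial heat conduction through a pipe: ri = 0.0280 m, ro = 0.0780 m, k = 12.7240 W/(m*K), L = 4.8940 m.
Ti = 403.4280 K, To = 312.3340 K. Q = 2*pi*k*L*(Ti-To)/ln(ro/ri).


dT = 91.0940 K
ln(ro/ri) = 1.0245
Q = 2*pi*12.7240*4.8940*91.0940 / 1.0245 = 34789.1225 W

34789.1225 W


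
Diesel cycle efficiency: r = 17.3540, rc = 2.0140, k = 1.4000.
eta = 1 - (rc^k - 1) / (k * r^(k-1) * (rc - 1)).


r^(k-1) = 3.1316
rc^k = 2.6649
eta = 0.6255 = 62.5488%

62.5488%


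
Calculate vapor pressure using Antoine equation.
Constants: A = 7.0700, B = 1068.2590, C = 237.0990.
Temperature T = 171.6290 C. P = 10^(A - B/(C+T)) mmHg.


C+T = 408.7280
B/(C+T) = 2.6136
log10(P) = 7.0700 - 2.6136 = 4.4564
P = 10^4.4564 = 28601.0286 mmHg

28601.0286 mmHg


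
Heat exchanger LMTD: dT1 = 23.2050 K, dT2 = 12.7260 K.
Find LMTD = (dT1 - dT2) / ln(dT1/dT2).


dT1/dT2 = 1.8234
ln(dT1/dT2) = 0.6007
LMTD = 10.4790 / 0.6007 = 17.4440 K

17.4440 K


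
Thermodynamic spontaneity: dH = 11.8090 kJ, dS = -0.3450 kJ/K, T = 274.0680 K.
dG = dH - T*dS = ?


T*dS = 274.0680 * -0.3450 = -94.5535 kJ
dG = 11.8090 + 94.5535 = 106.3625 kJ (non-spontaneous)

dG = 106.3625 kJ, non-spontaneous


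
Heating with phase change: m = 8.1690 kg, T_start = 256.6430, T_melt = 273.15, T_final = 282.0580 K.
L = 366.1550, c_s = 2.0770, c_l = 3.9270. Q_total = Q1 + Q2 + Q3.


Q1 (sensible, solid) = 8.1690 * 2.0770 * 16.5070 = 280.0745 kJ
Q2 (latent) = 8.1690 * 366.1550 = 2991.1202 kJ
Q3 (sensible, liquid) = 8.1690 * 3.9270 * 8.9080 = 285.7656 kJ
Q_total = 3556.9603 kJ

3556.9603 kJ


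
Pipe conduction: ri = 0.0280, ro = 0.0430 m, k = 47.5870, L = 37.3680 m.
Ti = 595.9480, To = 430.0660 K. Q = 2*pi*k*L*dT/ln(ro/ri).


dT = 165.8820 K
ln(ro/ri) = 0.4290
Q = 2*pi*47.5870*37.3680*165.8820 / 0.4290 = 4320305.6074 W

4320305.6074 W


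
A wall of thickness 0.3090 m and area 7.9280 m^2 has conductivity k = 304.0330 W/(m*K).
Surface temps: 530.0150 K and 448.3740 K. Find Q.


dT = 81.6410 K
Q = 304.0330 * 7.9280 * 81.6410 / 0.3090 = 636845.6733 W

636845.6733 W


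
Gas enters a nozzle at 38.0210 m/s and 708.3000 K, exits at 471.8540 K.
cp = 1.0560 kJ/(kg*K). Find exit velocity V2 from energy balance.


dT = 236.4460 K
2*cp*1000*dT = 499373.9520
V1^2 = 1445.5964
V2 = sqrt(500819.5484) = 707.6861 m/s

707.6861 m/s


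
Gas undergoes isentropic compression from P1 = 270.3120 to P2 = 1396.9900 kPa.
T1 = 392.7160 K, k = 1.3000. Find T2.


(k-1)/k = 0.2308
(P2/P1)^exp = 1.4609
T2 = 392.7160 * 1.4609 = 573.7104 K

573.7104 K


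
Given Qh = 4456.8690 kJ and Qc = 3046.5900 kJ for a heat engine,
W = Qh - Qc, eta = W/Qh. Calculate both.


W = 4456.8690 - 3046.5900 = 1410.2790 kJ
eta = 1410.2790 / 4456.8690 = 0.3164 = 31.6428%

W = 1410.2790 kJ, eta = 31.6428%


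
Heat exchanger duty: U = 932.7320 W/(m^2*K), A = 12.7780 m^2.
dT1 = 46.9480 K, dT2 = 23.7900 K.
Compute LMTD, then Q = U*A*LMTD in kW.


LMTD = 34.0671 K
Q = 932.7320 * 12.7780 * 34.0671 = 406027.4929 W = 406.0275 kW

406.0275 kW


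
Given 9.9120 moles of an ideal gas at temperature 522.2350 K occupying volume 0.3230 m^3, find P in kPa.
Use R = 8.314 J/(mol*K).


P = nRT/V = 9.9120 * 8.314 * 522.2350 / 0.3230
= 43036.5341 / 0.3230 = 133240.0435 Pa = 133.2400 kPa

133.2400 kPa


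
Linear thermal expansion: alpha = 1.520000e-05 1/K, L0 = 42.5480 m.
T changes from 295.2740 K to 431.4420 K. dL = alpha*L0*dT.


dT = 136.1680 K
dL = 1.520000e-05 * 42.5480 * 136.1680 = 0.088064 m
L_final = 42.636064 m

dL = 0.088064 m


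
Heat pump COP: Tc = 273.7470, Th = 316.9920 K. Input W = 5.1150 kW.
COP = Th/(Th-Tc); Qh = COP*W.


COP = 316.9920 / 43.2450 = 7.3301
Qh = 7.3301 * 5.1150 = 37.4937 kW

COP = 7.3301, Qh = 37.4937 kW


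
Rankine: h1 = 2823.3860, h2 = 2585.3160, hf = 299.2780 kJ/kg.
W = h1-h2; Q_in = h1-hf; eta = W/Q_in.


W = 238.0700 kJ/kg
Q_in = 2524.1080 kJ/kg
eta = 0.0943 = 9.4318%

eta = 9.4318%


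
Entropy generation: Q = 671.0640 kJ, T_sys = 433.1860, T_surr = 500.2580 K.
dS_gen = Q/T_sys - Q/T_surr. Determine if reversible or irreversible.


dS_sys = 671.0640/433.1860 = 1.5491 kJ/K
dS_surr = -671.0640/500.2580 = -1.3414 kJ/K
dS_gen = 1.5491 - 1.3414 = 0.2077 kJ/K (irreversible)

dS_gen = 0.2077 kJ/K, irreversible


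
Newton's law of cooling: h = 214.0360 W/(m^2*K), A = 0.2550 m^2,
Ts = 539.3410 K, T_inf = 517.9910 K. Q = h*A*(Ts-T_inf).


dT = 21.3500 K
Q = 214.0360 * 0.2550 * 21.3500 = 1165.2655 W

1165.2655 W


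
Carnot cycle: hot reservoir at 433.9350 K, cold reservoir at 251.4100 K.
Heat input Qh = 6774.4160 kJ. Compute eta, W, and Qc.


eta = 1 - 251.4100/433.9350 = 0.4206
W = 0.4206 * 6774.4160 = 2849.5058 kJ
Qc = 6774.4160 - 2849.5058 = 3924.9102 kJ

eta = 42.0628%, W = 2849.5058 kJ, Qc = 3924.9102 kJ


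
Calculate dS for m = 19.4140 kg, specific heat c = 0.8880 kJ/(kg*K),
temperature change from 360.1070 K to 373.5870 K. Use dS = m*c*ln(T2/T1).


T2/T1 = 1.0374
ln(T2/T1) = 0.0367
dS = 19.4140 * 0.8880 * 0.0367 = 0.6336 kJ/K

0.6336 kJ/K


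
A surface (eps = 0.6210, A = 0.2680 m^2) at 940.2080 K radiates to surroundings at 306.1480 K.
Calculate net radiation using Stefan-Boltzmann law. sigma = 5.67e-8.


T^4 = 7.8144e+11
Tsurr^4 = 8.7847e+09
Q = 0.6210 * 5.67e-8 * 0.2680 * 7.7266e+11 = 7291.1392 W

7291.1392 W


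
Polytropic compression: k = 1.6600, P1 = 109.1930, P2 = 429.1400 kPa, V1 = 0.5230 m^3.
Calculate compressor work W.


(k-1)/k = 0.3976
(P2/P1)^exp = 1.7232
W = 2.5152 * 109.1930 * 0.5230 * (1.7232 - 1) = 103.8733 kJ

103.8733 kJ


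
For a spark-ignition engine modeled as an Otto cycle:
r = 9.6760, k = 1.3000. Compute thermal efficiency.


r^(k-1) = 1.9756
eta = 1 - 1/1.9756 = 0.4938 = 49.3836%

49.3836%


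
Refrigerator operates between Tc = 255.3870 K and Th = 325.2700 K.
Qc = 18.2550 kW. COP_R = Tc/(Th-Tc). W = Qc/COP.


COP = 255.3870 / 69.8830 = 3.6545
W = 18.2550 / 3.6545 = 4.9952 kW

COP = 3.6545, W = 4.9952 kW


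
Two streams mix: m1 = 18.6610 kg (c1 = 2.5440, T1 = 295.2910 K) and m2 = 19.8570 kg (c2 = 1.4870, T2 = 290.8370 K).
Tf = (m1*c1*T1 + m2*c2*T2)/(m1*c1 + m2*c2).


num = 22606.1706
den = 77.0009
Tf = 293.5830 K

293.5830 K


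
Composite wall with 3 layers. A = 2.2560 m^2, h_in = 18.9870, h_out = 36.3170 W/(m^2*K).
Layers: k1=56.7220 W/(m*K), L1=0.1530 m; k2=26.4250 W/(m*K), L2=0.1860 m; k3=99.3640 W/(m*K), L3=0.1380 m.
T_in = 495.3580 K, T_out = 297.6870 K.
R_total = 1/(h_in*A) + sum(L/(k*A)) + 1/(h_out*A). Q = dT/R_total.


R_conv_in = 1/(18.9870*2.2560) = 0.0233
R_1 = 0.1530/(56.7220*2.2560) = 0.0012
R_2 = 0.1860/(26.4250*2.2560) = 0.0031
R_3 = 0.1380/(99.3640*2.2560) = 0.0006
R_conv_out = 1/(36.3170*2.2560) = 0.0122
R_total = 0.0405 K/W
Q = 197.6710 / 0.0405 = 4882.9076 W

R_total = 0.0405 K/W, Q = 4882.9076 W


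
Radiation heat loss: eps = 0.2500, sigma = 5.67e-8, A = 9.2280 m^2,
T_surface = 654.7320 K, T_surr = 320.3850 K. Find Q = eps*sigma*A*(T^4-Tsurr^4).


T^4 = 1.8376e+11
Tsurr^4 = 1.0536e+10
Q = 0.2500 * 5.67e-8 * 9.2280 * 1.7323e+11 = 22659.0354 W

22659.0354 W
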